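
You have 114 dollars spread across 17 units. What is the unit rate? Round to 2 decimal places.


Total dollars = 114
Number of units = 17
Unit rate = 114 / 17
= 6.71 dollars per unit

6.71


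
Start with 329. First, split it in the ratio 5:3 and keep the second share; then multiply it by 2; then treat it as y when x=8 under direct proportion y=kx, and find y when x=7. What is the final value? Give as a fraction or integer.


Start with 329.
Step 1: Split 5:3, second share = 329 * 3/8 = 987/8
Step 2: Multiply by 2: 987/8 * 2 = 987/4
Step 3: Direct prop: k = (987/4)/8; new y = k*7 = 987/4*7/8 = 6909/32
Final result = 6909/32

6909/32


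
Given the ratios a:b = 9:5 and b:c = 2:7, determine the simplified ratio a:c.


Given a:b = 9:5 and b:c = 2:7
Make b consistent. Multiply first ratio by 2: a:b = 18:10
Multiply second ratio by 5: b:c = 10:35
Now b = 10 in both, so a:b:c = 18:10:35
Therefore a:c = 18:35
Simplify by GCD: a:c = 18:35

18:35


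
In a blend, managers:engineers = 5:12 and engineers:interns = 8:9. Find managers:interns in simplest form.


Given a:b = 5:12 and b:c = 8:9
Make b consistent. Multiply first ratio by 8: a:b = 40:96
Multiply second ratio by 12: b:c = 96:108
Now b = 96 in both, so a:b:c = 40:96:108
Therefore a:c = 40:108
Simplify by GCD: a:c = 10:27

10:27


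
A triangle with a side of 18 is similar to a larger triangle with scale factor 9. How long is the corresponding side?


Similar triangles have proportional sides
Scale factor = 9
Smaller side = 18
Corresponding larger side = 18 * 9
= 162

162


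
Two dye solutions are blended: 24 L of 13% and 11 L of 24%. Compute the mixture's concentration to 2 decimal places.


Solute in mixture 1 = 13% of 24 L = 24*13/100 = 78/25 L
Solute in mixture 2 = 24% of 11 L = 11*24/100 = 66/25 L
Total solute = 78/25 + 66/25 = 144/25 L
Total volume = 24 + 11 = 35 L
Final concentration = 144/25/35 * 100 = 16.46%

16.46


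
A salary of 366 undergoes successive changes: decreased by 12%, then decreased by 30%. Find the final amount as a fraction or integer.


Start: 366
Step 1: decrease by 12% => multiply by 88/100
  366 * 88/100 = 8052/25
Step 2: decrease by 30% => multiply by 70/100
  8052/25 * 70/100 = 28182/125
Final value = 28182/125

28182/125


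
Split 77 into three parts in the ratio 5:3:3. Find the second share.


Ratio = 5:3:3
Total parts = 5 + 3 + 3 = 11
Value per part = 77 / 11 = 7
First share = 5 * 7 = 35
Middle share = 3 * 7 = 21
Third share = 3 * 7 = 21

21


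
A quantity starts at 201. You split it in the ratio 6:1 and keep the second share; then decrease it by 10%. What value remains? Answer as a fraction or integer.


Start with 201.
Step 1: Split 6:1, second share = 201 * 1/7 = 201/7
Step 2: Decrease by 10%: 201/7 * 90/100 = 1809/70
Final result = 1809/70

1809/70


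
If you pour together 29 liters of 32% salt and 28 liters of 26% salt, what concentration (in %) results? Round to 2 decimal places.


Solute in mixture 1 = 32% of 29 L = 29*32/100 = 232/25 L
Solute in mixture 2 = 26% of 28 L = 28*26/100 = 182/25 L
Total solute = 232/25 + 182/25 = 414/25 L
Total volume = 29 + 28 = 57 L
Final concentration = 414/25/57 * 100 = 29.05%

29.05


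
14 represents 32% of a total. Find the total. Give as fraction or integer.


Given: 14 is 32% of the whole
Set up: 14 = 32/100 * whole
whole = 14 * 100 / 32
whole = 1400 / 32
whole = 175/4

175/4


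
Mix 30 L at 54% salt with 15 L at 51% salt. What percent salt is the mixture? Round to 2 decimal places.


Solute in mixture 1 = 54% of 30 L = 30*54/100 = 81/5 L
Solute in mixture 2 = 51% of 15 L = 15*51/100 = 153/20 L
Total solute = 81/5 + 153/20 = 477/20 L
Total volume = 30 + 15 = 45 L
Final concentration = 477/20/45 * 100 = 53.00%

53.00


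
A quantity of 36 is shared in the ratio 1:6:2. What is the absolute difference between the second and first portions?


Total parts = 1 + 6 + 2 = 9
Value per part = 36 / 9 = 4
Shares: 1*4=4, 6*4=24, 2*4=8
Second share = 24, first share = 4
Difference = |24 - 4| = 20

20


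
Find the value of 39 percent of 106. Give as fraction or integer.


Compute 39% of 106
Convert percentage: 39% = 39/100
Multiply: 106 * 39/100
= 4134/100
= 2067/50

2067/50


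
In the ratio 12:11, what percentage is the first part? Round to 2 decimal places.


Total parts = 12 + 11 = 23
First part fraction = 12/23
Percentage = (12/23) * 100
= 0.521739 * 100
= 52.17%

52.17


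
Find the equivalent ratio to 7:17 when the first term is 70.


Original ratio: 7:17
First term target: 70
Scale factor = 70 / 7 = 10
Multiply second term: 17 * 10 = 170
Equivalent ratio = 70:170

70:170


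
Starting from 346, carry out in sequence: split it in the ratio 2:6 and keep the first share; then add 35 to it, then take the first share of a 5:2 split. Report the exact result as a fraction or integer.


Start with 346.
Step 1: Split 2:6, first share = 346 * 2/8 = 173/2
Step 2: Add 35: 173/2+35=243/2; split 5:2 first = 243/2*5/7 = 1215/14
Final result = 1215/14

1215/14


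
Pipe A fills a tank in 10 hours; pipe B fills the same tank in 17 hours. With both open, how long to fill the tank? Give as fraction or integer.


Rate of A = 1/10 job per hour
Rate of B = 1/17 job per hour
Combined rate = 1/10 + 1/17
Find common denominator: (17 + 10)/(10*17) = 27/170
Combined rate = 27/170 job per hour
Time together = 1 / (27/170) = 170/27 hours

170/27


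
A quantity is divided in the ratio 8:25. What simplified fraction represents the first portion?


Total parts = 8 + 25 = 33
First part fraction = 8/33
Simplify: 8/33 = 8/33

8/33


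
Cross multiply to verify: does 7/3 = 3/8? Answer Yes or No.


Cross multiply to check 7/3 = 3/8
Left cross product: 7 * 8 = 56
Right cross product: 3 * 3 = 9
56 != 9
Not equal, so proportions differ => No

No


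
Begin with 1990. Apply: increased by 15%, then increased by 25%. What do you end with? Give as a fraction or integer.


Start: 1990
Step 1: increase by 15% => multiply by 115/100
  1990 * 115/100 = 4577/2
Step 2: increase by 25% => multiply by 125/100
  4577/2 * 125/100 = 22885/8
Final value = 22885/8

22885/8


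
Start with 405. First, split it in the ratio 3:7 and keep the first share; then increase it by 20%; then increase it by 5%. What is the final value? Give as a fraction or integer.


Start with 405.
Step 1: Split 3:7, first share = 405 * 3/10 = 243/2
Step 2: Increase by 20%: 243/2 * 120/100 = 729/5
Step 3: Increase by 5%: 729/5 * 105/100 = 15309/100
Final result = 15309/100

15309/100


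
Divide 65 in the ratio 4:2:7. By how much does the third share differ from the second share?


Total parts = 4 + 2 + 7 = 13
Value per part = 65 / 13 = 5
Shares: 4*5=20, 2*5=10, 7*5=35
Third share = 35, second share = 10
Difference = |35 - 10| = 25

25


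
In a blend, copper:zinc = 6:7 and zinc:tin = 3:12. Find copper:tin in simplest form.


Given a:b = 6:7 and b:c = 3:12
Make b consistent. Multiply first ratio by 3: a:b = 18:21
Multiply second ratio by 7: b:c = 21:84
Now b = 21 in both, so a:b:c = 18:21:84
Therefore a:c = 18:84
Simplify by GCD: a:c = 3:14

3:14


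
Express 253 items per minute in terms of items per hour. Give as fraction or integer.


Converting from per minute to per hour
Rate = 253 items per minute
Multiply by 60: 253 * 60
= 15180 items per hour

15180


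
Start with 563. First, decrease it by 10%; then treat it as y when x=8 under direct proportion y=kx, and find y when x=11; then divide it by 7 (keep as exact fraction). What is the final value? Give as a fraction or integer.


Start with 563.
Step 1: Decrease by 10%: 563 * 90/100 = 5067/10
Step 2: Direct prop: k = (5067/10)/8; new y = k*11 = 5067/10*11/8 = 55737/80
Step 3: Divide by 7: 55737/80 / 7 = 55737/560
Final result = 55737/560

55737/560


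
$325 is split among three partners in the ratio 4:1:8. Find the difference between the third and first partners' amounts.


Total parts = 4 + 1 + 8 = 13
Value per part = 325 / 13 = 25
Shares: 4*25=100, 1*25=25, 8*25=200
Third share = 200, first share = 100
Difference = |200 - 100| = 100

100


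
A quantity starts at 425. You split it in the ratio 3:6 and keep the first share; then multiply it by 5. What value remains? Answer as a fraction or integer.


Start with 425.
Step 1: Split 3:6, first share = 425 * 3/9 = 425/3
Step 2: Multiply by 5: 425/3 * 5 = 2125/3
Final result = 2125/3

2125/3


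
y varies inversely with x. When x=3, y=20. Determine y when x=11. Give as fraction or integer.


Inverse proportion: y = k/x
Find k: k = 3 * 20 = 60
Compute y at x=11: y = 60/11
y = 60/11

60/11


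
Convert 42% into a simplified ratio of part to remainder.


Part = 42%, Remainder = 58%
Ratio = 42:58
GCD(42, 58) = 2
Simplify: 21:29 = 21:29

21:29


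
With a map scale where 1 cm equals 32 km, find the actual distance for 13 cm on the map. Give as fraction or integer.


Map scale: 1 cm = 32 km
Measured distance on map = 13 cm
Set up proportion: 13 * 32 / 1
= 416 / 1
= 416 km

416


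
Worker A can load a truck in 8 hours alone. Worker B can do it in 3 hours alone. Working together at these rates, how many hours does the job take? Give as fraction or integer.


Rate of A = 1/8 job per hour
Rate of B = 1/3 job per hour
Combined rate = 1/8 + 1/3
Find common denominator: (3 + 8)/(8*3) = 11/24
Combined rate = 11/24 job per hour
Time together = 1 / (11/24) = 24/11 hours

24/11


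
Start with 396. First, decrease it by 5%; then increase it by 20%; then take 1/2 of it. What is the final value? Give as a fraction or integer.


Start with 396.
Step 1: Decrease by 5%: 396 * 95/100 = 1881/5
Step 2: Increase by 20%: 1881/5 * 120/100 = 11286/25
Step 3: Take 1/2: 11286/25 * 1/2 = 5643/25
Final result = 5643/25

5643/25


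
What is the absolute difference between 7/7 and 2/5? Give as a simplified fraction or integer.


Simplify: 7/7 = 1 and 2/5 = 2/5
Find common denominator: LCD = 5
Convert: 5/5 and 2/5
Difference = |5 - 2|/5 = 3/5
Simplified = 3/5

3/5


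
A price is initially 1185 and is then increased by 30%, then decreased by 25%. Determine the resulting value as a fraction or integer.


Start: 1185
Step 1: increase by 30% => multiply by 130/100
  1185 * 130/100 = 3081/2
Step 2: decrease by 25% => multiply by 75/100
  3081/2 * 75/100 = 9243/8
Final value = 9243/8

9243/8


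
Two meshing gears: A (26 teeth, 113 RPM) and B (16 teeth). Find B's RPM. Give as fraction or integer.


Gear ratio: teeth_A * RPM_A = teeth_B * RPM_B
26 * 113 = 16 * RPM_B
2938 = 16 * RPM_B
RPM_B = 2938 / 16
RPM_B = 1469/8

1469/8


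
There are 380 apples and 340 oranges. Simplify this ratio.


Find GCD(380, 340)
GCD = 20
Divide both by 20: 380/20 = 19, 340/20 = 17
Simplified ratio = 19:17

19:17


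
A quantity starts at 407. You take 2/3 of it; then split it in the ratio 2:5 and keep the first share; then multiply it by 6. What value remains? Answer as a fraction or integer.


Start with 407.
Step 1: Take 2/3: 407 * 2/3 = 814/3
Step 2: Split 2:5, first share = 814/3 * 2/7 = 1628/21
Step 3: Multiply by 6: 1628/21 * 6 = 3256/7
Final result = 3256/7

3256/7


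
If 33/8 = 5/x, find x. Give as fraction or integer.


Setting up: 33/8 = 5/x
Cross multiply: 33 * x = 8 * 5
33x = 40
x = 40/33
x = 40/33

40/33


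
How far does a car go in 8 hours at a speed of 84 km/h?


Using distance = speed * time
Speed = 84 km/h
Time = 8 hours
Distance = 84 * 8
= 672 km

672


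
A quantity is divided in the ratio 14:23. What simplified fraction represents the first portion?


Total parts = 14 + 23 = 37
First part fraction = 14/37
Simplify: 14/37 = 14/37

14/37


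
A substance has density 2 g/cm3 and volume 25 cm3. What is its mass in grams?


Using mass = density * volume
Density = 2 g/cm3
Volume = 25 cm3
Mass = 2 * 25
= 50 g

50


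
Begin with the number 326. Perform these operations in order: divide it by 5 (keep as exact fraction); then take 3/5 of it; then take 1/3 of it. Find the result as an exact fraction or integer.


Start with 326.
Step 1: Divide by 5: 326 / 5 = 326/5
Step 2: Take 3/5: 326/5 * 3/5 = 978/25
Step 3: Take 1/3: 978/25 * 1/3 = 326/25
Final result = 326/25

326/25


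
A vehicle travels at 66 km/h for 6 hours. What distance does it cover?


Using distance = speed * time
Speed = 66 km/h
Time = 6 hours
Distance = 66 * 6
= 396 km

396


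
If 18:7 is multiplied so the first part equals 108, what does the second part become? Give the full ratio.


Original ratio: 18:7
First term target: 108
Scale factor = 108 / 18 = 6
Multiply second term: 7 * 6 = 42
Equivalent ratio = 108:42

108:42


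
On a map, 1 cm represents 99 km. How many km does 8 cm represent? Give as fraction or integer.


Map scale: 1 cm = 99 km
Measured distance on map = 8 cm
Set up proportion: 8 * 99 / 1
= 792 / 1
= 792 km

792


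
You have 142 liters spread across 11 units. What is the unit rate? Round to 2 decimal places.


Total liters = 142
Number of units = 11
Unit rate = 142 / 11
= 12.91 liters per unit

12.91


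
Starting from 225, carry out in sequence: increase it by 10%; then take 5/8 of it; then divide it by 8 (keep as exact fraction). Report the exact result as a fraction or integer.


Start with 225.
Step 1: Increase by 10%: 225 * 110/100 = 495/2
Step 2: Take 5/8: 495/2 * 5/8 = 2475/16
Step 3: Divide by 8: 2475/16 / 8 = 2475/128
Final result = 2475/128

2475/128


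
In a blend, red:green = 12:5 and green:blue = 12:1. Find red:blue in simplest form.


Given a:b = 12:5 and b:c = 12:1
Make b consistent. Multiply first ratio by 12: a:b = 144:60
Multiply second ratio by 5: b:c = 60:5
Now b = 60 in both, so a:b:c = 144:60:5
Therefore a:c = 144:5
Simplify by GCD: a:c = 144:5

144:5


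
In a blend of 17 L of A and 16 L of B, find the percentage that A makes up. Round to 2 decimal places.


Volume of A = 17 L
Volume of B = 16 L
Total volume = 17 + 16 = 33 L
Percentage of A = (17/33) * 100
= 51.52%

51.52


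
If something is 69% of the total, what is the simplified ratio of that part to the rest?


Part = 69%, Remainder = 31%
Ratio = 69:31
GCD(69, 31) = 1
Simplify: 69:31 = 69:31

69:31


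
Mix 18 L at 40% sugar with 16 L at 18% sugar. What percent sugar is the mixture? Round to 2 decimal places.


Solute in mixture 1 = 40% of 18 L = 18*40/100 = 36/5 L
Solute in mixture 2 = 18% of 16 L = 16*18/100 = 72/25 L
Total solute = 36/5 + 72/25 = 252/25 L
Total volume = 18 + 16 = 34 L
Final concentration = 252/25/34 * 100 = 29.65%

29.65


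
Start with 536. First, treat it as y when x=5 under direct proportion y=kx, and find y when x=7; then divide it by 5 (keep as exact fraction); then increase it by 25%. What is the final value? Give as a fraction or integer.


Start with 536.
Step 1: Direct prop: k = (536)/5; new y = k*7 = 536*7/5 = 3752/5
Step 2: Divide by 5: 3752/5 / 5 = 3752/25
Step 3: Increase by 25%: 3752/25 * 125/100 = 938/5
Final result = 938/5

938/5


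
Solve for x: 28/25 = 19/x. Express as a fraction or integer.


Setting up: 28/25 = 19/x
Cross multiply: 28 * x = 25 * 19
28x = 475
x = 475/28
x = 475/28

475/28


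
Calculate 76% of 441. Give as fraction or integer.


Compute 76% of 441
Convert percentage: 76% = 76/100
Multiply: 441 * 76/100
= 33516/100
= 8379/25

8379/25


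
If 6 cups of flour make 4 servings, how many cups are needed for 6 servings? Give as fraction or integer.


Original: 6 cups for 4 servings
Target servings = 6
Scaling factor = 6/4
New amount = 6 * 6/4
= 36/4
= 9 cups

9


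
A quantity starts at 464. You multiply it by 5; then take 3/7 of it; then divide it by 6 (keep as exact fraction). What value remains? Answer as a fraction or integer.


Start with 464.
Step 1: Multiply by 5: 464 * 5 = 2320
Step 2: Take 3/7: 2320 * 3/7 = 6960/7
Step 3: Divide by 6: 6960/7 / 6 = 1160/7
Final result = 1160/7

1160/7


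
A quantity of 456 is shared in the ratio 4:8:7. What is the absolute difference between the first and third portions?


Total parts = 4 + 8 + 7 = 19
Value per part = 456 / 19 = 24
Shares: 4*24=96, 8*24=192, 7*24=168
First share = 96, third share = 168
Difference = |96 - 168| = 72

72


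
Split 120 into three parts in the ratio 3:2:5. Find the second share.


Ratio = 3:2:5
Total parts = 3 + 2 + 5 = 10
Value per part = 120 / 10 = 12
First share = 3 * 12 = 36
Middle share = 2 * 12 = 24
Third share = 5 * 12 = 60

24


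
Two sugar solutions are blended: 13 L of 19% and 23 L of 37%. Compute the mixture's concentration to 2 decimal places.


Solute in mixture 1 = 19% of 13 L = 13*19/100 = 247/100 L
Solute in mixture 2 = 37% of 23 L = 23*37/100 = 851/100 L
Total solute = 247/100 + 851/100 = 549/50 L
Total volume = 13 + 23 = 36 L
Final concentration = 549/50/36 * 100 = 30.50%

30.50


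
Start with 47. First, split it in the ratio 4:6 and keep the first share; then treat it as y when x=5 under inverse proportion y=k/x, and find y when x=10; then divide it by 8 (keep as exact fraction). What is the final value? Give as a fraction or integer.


Start with 47.
Step 1: Split 4:6, first share = 47 * 4/10 = 94/5
Step 2: Inverse prop: k = (94/5)*5; new y = k/10 = 94/5*5/10 = 47/5
Step 3: Divide by 8: 47/5 / 8 = 47/40
Final result = 47/40

47/40


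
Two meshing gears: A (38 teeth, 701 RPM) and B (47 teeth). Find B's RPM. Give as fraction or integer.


Gear ratio: teeth_A * RPM_A = teeth_B * RPM_B
38 * 701 = 47 * RPM_B
26638 = 47 * RPM_B
RPM_B = 26638 / 47
RPM_B = 26638/47

26638/47


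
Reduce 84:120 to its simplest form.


Find GCD(84, 120)
GCD = 12
Divide both by 12: 84/12 = 7, 120/12 = 10
Simplified ratio = 7:10

7:10


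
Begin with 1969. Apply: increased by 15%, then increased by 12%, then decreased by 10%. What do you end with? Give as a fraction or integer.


Start: 1969
Step 1: increase by 15% => multiply by 115/100
  1969 * 115/100 = 45287/20
Step 2: increase by 12% => multiply by 112/100
  45287/20 * 112/100 = 317009/125
Step 3: decrease by 10% => multiply by 90/100
  317009/125 * 90/100 = 2853081/1250
Final value = 2853081/1250

2853081/1250


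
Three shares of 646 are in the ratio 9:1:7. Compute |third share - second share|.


Total parts = 9 + 1 + 7 = 17
Value per part = 646 / 17 = 38
Shares: 9*38=342, 1*38=38, 7*38=266
Third share = 266, second share = 38
Difference = |266 - 38| = 228

228


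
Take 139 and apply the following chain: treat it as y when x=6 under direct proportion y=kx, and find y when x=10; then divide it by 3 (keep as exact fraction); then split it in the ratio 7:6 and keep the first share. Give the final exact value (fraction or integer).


Start with 139.
Step 1: Direct prop: k = (139)/6; new y = k*10 = 139*10/6 = 695/3
Step 2: Divide by 3: 695/3 / 3 = 695/9
Step 3: Split 7:6, first share = 695/9 * 7/13 = 4865/117
Final result = 4865/117

4865/117


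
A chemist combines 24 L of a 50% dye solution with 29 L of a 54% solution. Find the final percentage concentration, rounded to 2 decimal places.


Solute in mixture 1 = 50% of 24 L = 24*50/100 = 12 L
Solute in mixture 2 = 54% of 29 L = 29*54/100 = 783/50 L
Total solute = 12 + 783/50 = 1383/50 L
Total volume = 24 + 29 = 53 L
Final concentration = 1383/50/53 * 100 = 52.19%

52.19


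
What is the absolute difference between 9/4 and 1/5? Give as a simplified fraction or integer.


Simplify: 9/4 = 9/4 and 1/5 = 1/5
Find common denominator: LCD = 20
Convert: 45/20 and 4/20
Difference = |45 - 4|/20 = 41/20
Simplified = 41/20

41/20


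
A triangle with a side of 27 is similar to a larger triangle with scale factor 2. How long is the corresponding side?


Similar triangles have proportional sides
Scale factor = 2
Smaller side = 27
Corresponding larger side = 27 * 2
= 54

54


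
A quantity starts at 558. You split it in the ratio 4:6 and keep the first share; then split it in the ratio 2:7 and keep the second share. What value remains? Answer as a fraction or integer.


Start with 558.
Step 1: Split 4:6, first share = 558 * 4/10 = 1116/5
Step 2: Split 2:7, second share = 1116/5 * 7/9 = 868/5
Final result = 868/5

868/5


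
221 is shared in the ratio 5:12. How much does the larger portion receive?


Total parts = 5 + 12 = 17
Value per part = 221 / 17 = 13
First share = 5 * 13 = 65
Second share = 12 * 13 = 156
Larger share = 156

156


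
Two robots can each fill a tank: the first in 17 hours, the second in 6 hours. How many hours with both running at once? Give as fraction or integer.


Rate of A = 1/17 job per hour
Rate of B = 1/6 job per hour
Combined rate = 1/17 + 1/6
Find common denominator: (6 + 17)/(17*6) = 23/102
Combined rate = 23/102 job per hour
Time together = 1 / (23/102) = 102/23 hours

102/23


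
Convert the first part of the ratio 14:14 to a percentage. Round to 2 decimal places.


Total parts = 14 + 14 = 28
First part fraction = 14/28
Percentage = (14/28) * 100
= 0.5 * 100
= 50.00%

50.00


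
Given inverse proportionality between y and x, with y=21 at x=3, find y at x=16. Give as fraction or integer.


Inverse proportion: y = k/x
Find k: k = 3 * 21 = 63
Compute y at x=16: y = 63/16
y = 63/16

63/16


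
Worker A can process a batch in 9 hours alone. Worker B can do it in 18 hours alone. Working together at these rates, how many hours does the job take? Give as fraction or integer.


Rate of A = 1/9 job per hour
Rate of B = 1/18 job per hour
Combined rate = 1/9 + 1/18
Find common denominator: (18 + 9)/(9*18) = 27/162
Combined rate = 1/6 job per hour
Time together = 1 / (1/6) = 6 hours

6


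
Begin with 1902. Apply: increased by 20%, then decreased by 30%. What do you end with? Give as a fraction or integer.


Start: 1902
Step 1: increase by 20% => multiply by 120/100
  1902 * 120/100 = 11412/5
Step 2: decrease by 30% => multiply by 70/100
  11412/5 * 70/100 = 39942/25
Final value = 39942/25

39942/25


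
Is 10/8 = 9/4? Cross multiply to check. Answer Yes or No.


Cross multiply to check 10/8 = 9/4
Left cross product: 10 * 4 = 40
Right cross product: 8 * 9 = 72
40 != 72
Not equal, so proportions differ => No

No


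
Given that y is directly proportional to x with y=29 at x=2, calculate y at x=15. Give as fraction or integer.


Direct proportion: y = kx
Find k: k = 29/2 = 29/2
Compute y at x=15: y = 29/2 * 15
y = 435/2

435/2


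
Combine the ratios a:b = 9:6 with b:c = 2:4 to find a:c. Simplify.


Given a:b = 9:6 and b:c = 2:4
Make b consistent. Multiply first ratio by 2: a:b = 18:12
Multiply second ratio by 6: b:c = 12:24
Now b = 12 in both, so a:b:c = 18:12:24
Therefore a:c = 18:24
Simplify by GCD: a:c = 3:4

3:4


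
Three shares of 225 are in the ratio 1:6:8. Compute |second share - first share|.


Total parts = 1 + 6 + 8 = 15
Value per part = 225 / 15 = 15
Shares: 1*15=15, 6*15=90, 8*15=120
Second share = 90, first share = 15
Difference = |90 - 15| = 75

75


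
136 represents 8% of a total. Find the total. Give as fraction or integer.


Given: 136 is 8% of the whole
Set up: 136 = 8/100 * whole
whole = 136 * 100 / 8
whole = 13600 / 8
whole = 1700

1700


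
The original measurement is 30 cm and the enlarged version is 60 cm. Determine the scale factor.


Original length = 30 cm
Scaled length = 60 cm
Scale factor = 60 / 30
= 2

2


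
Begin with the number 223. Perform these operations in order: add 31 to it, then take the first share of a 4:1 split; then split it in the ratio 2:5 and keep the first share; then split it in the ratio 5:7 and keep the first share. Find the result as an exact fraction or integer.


Start with 223.
Step 1: Add 31: 223+31=254; split 4:1 first = 254*4/5 = 1016/5
Step 2: Split 2:5, first share = 1016/5 * 2/7 = 2032/35
Step 3: Split 5:7, first share = 2032/35 * 5/12 = 508/21
Final result = 508/21

508/21


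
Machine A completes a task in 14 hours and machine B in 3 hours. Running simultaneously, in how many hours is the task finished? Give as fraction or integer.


Rate of A = 1/14 job per hour
Rate of B = 1/3 job per hour
Combined rate = 1/14 + 1/3
Find common denominator: (3 + 14)/(14*3) = 17/42
Combined rate = 17/42 job per hour
Time together = 1 / (17/42) = 42/17 hours

42/17


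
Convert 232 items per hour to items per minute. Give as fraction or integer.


Converting from per hour to per minute
Rate = 232 items per hour
Divide by 60: 232/60
= 58/15 items per minute

58/15


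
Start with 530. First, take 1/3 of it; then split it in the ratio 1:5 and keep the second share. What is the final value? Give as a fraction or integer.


Start with 530.
Step 1: Take 1/3: 530 * 1/3 = 530/3
Step 2: Split 1:5, second share = 530/3 * 5/6 = 1325/9
Final result = 1325/9

1325/9


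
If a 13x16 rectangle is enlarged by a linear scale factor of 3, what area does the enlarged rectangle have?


Original dimensions: 13 x 16
Enlargement factor = 3
New width = 13 * 3 = 39
New height = 16 * 3 = 48
New area = 39 * 48 = 1872

1872


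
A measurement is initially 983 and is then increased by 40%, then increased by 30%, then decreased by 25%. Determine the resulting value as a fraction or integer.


Start: 983
Step 1: increase by 40% => multiply by 140/100
  983 * 140/100 = 6881/5
Step 2: increase by 30% => multiply by 130/100
  6881/5 * 130/100 = 89453/50
Step 3: decrease by 25% => multiply by 75/100
  89453/50 * 75/100 = 268359/200
Final value = 268359/200

268359/200


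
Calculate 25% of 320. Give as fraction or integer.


Compute 25% of 320
Convert percentage: 25% = 25/100
Multiply: 320 * 25/100
= 8000/100
= 80

80


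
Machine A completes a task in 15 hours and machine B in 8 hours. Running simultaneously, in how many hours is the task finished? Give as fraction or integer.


Rate of A = 1/15 job per hour
Rate of B = 1/8 job per hour
Combined rate = 1/15 + 1/8
Find common denominator: (8 + 15)/(15*8) = 23/120
Combined rate = 23/120 job per hour
Time together = 1 / (23/120) = 120/23 hours

120/23


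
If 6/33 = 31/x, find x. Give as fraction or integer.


Setting up: 6/33 = 31/x
Cross multiply: 6 * x = 33 * 31
6x = 1023
x = 1023/6
x = 341/2

341/2


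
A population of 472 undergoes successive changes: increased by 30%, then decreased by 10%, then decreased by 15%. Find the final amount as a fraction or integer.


Start: 472
Step 1: increase by 30% => multiply by 130/100
  472 * 130/100 = 3068/5
Step 2: decrease by 10% => multiply by 90/100
  3068/5 * 90/100 = 13806/25
Step 3: decrease by 15% => multiply by 85/100
  13806/25 * 85/100 = 117351/250
Final value = 117351/250

117351/250


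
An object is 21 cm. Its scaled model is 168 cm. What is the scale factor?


Original length = 21 cm
Scaled length = 168 cm
Scale factor = 168 / 21
= 8

8


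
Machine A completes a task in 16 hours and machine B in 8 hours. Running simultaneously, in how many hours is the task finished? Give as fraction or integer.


Rate of A = 1/16 job per hour
Rate of B = 1/8 job per hour
Combined rate = 1/16 + 1/8
Find common denominator: (8 + 16)/(16*8) = 24/128
Combined rate = 3/16 job per hour
Time together = 1 / (3/16) = 16/3 hours

16/3


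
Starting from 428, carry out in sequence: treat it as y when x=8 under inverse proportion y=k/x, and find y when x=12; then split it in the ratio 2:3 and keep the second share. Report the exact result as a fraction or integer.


Start with 428.
Step 1: Inverse prop: k = (428)*8; new y = k/12 = 428*8/12 = 856/3
Step 2: Split 2:3, second share = 856/3 * 3/5 = 856/5
Final result = 856/5

856/5


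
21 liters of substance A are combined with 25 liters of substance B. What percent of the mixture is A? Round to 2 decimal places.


Volume of A = 21 L
Volume of B = 25 L
Total volume = 21 + 25 = 46 L
Percentage of A = (21/46) * 100
= 45.65%

45.65


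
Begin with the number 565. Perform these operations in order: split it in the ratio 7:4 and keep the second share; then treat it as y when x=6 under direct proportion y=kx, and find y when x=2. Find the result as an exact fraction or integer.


Start with 565.
Step 1: Split 7:4, second share = 565 * 4/11 = 2260/11
Step 2: Direct prop: k = (2260/11)/6; new y = k*2 = 2260/11*2/6 = 2260/33
Final result = 2260/33

2260/33


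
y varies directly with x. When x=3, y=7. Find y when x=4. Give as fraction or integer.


Direct proportion: y = kx
Find k: k = 7/3 = 7/3
Compute y at x=4: y = 7/3 * 4
y = 28/3

28/3


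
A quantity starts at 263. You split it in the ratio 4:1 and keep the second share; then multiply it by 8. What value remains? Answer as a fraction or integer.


Start with 263.
Step 1: Split 4:1, second share = 263 * 1/5 = 263/5
Step 2: Multiply by 8: 263/5 * 8 = 2104/5
Final result = 2104/5

2104/5


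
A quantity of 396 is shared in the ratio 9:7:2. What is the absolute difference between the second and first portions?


Total parts = 9 + 7 + 2 = 18
Value per part = 396 / 18 = 22
Shares: 9*22=198, 7*22=154, 2*22=44
Second share = 154, first share = 198
Difference = |154 - 198| = 44

44


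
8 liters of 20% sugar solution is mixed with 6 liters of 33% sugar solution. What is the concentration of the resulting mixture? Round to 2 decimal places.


Solute in mixture 1 = 20% of 8 L = 8*20/100 = 8/5 L
Solute in mixture 2 = 33% of 6 L = 6*33/100 = 99/50 L
Total solute = 8/5 + 99/50 = 179/50 L
Total volume = 8 + 6 = 14 L
Final concentration = 179/50/14 * 100 = 25.57%

25.57


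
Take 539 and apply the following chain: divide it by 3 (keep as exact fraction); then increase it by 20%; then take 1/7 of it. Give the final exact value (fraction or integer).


Start with 539.
Step 1: Divide by 3: 539 / 3 = 539/3
Step 2: Increase by 20%: 539/3 * 120/100 = 1078/5
Step 3: Take 1/7: 1078/5 * 1/7 = 154/5
Final result = 154/5

154/5


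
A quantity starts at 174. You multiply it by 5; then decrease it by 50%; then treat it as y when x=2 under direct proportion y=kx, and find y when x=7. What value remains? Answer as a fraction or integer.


Start with 174.
Step 1: Multiply by 5: 174 * 5 = 870
Step 2: Decrease by 50%: 870 * 50/100 = 435
Step 3: Direct prop: k = (435)/2; new y = k*7 = 435*7/2 = 3045/2
Final result = 3045/2

3045/2


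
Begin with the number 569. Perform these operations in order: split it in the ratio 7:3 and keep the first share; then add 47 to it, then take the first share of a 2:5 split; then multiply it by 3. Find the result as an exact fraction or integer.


Start with 569.
Step 1: Split 7:3, first share = 569 * 7/10 = 3983/10
Step 2: Add 47: 3983/10+47=4453/10; split 2:5 first = 4453/10*2/7 = 4453/35
Step 3: Multiply by 3: 4453/35 * 3 = 13359/35
Final result = 13359/35

13359/35


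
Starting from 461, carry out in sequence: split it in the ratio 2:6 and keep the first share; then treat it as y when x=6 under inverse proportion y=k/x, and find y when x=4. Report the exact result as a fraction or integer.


Start with 461.
Step 1: Split 2:6, first share = 461 * 2/8 = 461/4
Step 2: Inverse prop: k = (461/4)*6; new y = k/4 = 461/4*6/4 = 1383/8
Final result = 1383/8

1383/8


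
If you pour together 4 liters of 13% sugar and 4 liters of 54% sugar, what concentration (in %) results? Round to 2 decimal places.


Solute in mixture 1 = 13% of 4 L = 4*13/100 = 13/25 L
Solute in mixture 2 = 54% of 4 L = 4*54/100 = 54/25 L
Total solute = 13/25 + 54/25 = 67/25 L
Total volume = 4 + 4 = 8 L
Final concentration = 67/25/8 * 100 = 33.50%

33.50


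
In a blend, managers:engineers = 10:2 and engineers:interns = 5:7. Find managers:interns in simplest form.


Given a:b = 10:2 and b:c = 5:7
Make b consistent. Multiply first ratio by 5: a:b = 50:10
Multiply second ratio by 2: b:c = 10:14
Now b = 10 in both, so a:b:c = 50:10:14
Therefore a:c = 50:14
Simplify by GCD: a:c = 25:7

25:7


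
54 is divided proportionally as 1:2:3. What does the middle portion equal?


Ratio = 1:2:3
Total parts = 1 + 2 + 3 = 6
Value per part = 54 / 6 = 9
First share = 1 * 9 = 9
Middle share = 2 * 9 = 18
Third share = 3 * 9 = 27

18


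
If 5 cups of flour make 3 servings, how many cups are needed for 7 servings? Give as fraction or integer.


Original: 5 cups for 3 servings
Target servings = 7
Scaling factor = 7/3
New amount = 5 * 7/3
= 35/3
= 35/3 cups

35/3


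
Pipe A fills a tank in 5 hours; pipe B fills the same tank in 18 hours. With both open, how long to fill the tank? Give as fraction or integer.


Rate of A = 1/5 job per hour
Rate of B = 1/18 job per hour
Combined rate = 1/5 + 1/18
Find common denominator: (18 + 5)/(5*18) = 23/90
Combined rate = 23/90 job per hour
Time together = 1 / (23/90) = 90/23 hours

90/23


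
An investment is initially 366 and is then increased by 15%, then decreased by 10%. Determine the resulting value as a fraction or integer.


Start: 366
Step 1: increase by 15% => multiply by 115/100
  366 * 115/100 = 4209/10
Step 2: decrease by 10% => multiply by 90/100
  4209/10 * 90/100 = 37881/100
Final value = 37881/100

37881/100


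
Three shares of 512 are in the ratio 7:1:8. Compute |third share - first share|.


Total parts = 7 + 1 + 8 = 16
Value per part = 512 / 16 = 32
Shares: 7*32=224, 1*32=32, 8*32=256
Third share = 256, first share = 224
Difference = |256 - 224| = 32

32


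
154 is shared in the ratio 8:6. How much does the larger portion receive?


Total parts = 8 + 6 = 14
Value per part = 154 / 14 = 11
First share = 8 * 11 = 88
Second share = 6 * 11 = 66
Larger share = 88

88


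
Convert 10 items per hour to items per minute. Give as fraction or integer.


Converting from per hour to per minute
Rate = 10 items per hour
Divide by 60: 10/60
= 1/6 items per minute

1/6


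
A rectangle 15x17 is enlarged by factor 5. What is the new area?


Original dimensions: 15 x 17
Enlargement factor = 5
New width = 15 * 5 = 75
New height = 17 * 5 = 85
New area = 75 * 85 = 6375

6375


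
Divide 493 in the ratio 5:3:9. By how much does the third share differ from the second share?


Total parts = 5 + 3 + 9 = 17
Value per part = 493 / 17 = 29
Shares: 5*29=145, 3*29=87, 9*29=261
Third share = 261, second share = 87
Difference = |261 - 87| = 174

174


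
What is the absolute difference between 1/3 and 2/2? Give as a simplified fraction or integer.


Simplify: 1/3 = 1/3 and 2/2 = 1
Find common denominator: LCD = 3
Convert: 1/3 and 3/3
Difference = |1 - 3|/3 = 2/3
Simplified = 2/3

2/3


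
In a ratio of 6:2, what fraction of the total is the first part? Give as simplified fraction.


Total parts = 6 + 2 = 8
First part fraction = 6/8
Simplify: 6/8 = 3/4

3/4


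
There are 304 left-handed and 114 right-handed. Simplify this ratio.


Find GCD(304, 114)
GCD = 38
Divide both by 38: 304/38 = 8, 114/38 = 3
Simplified ratio = 8:3

8:3


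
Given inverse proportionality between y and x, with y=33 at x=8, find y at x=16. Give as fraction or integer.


Inverse proportion: y = k/x
Find k: k = 8 * 33 = 264
Compute y at x=16: y = 264/16
y = 33/2

33/2


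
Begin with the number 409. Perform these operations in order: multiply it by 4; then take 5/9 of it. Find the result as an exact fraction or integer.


Start with 409.
Step 1: Multiply by 4: 409 * 4 = 1636
Step 2: Take 5/9: 1636 * 5/9 = 8180/9
Final result = 8180/9

8180/9


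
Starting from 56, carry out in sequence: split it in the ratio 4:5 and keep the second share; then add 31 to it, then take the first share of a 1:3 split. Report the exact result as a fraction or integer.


Start with 56.
Step 1: Split 4:5, second share = 56 * 5/9 = 280/9
Step 2: Add 31: 280/9+31=559/9; split 1:3 first = 559/9*1/4 = 559/36
Final result = 559/36

559/36


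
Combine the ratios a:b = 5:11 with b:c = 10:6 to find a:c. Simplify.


Given a:b = 5:11 and b:c = 10:6
Make b consistent. Multiply first ratio by 10: a:b = 50:110
Multiply second ratio by 11: b:c = 110:66
Now b = 110 in both, so a:b:c = 50:110:66
Therefore a:c = 50:66
Simplify by GCD: a:c = 25:33

25:33


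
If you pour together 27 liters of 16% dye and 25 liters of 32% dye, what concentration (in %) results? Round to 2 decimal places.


Solute in mixture 1 = 16% of 27 L = 27*16/100 = 108/25 L
Solute in mixture 2 = 32% of 25 L = 25*32/100 = 8 L
Total solute = 108/25 + 8 = 308/25 L
Total volume = 27 + 25 = 52 L
Final concentration = 308/25/52 * 100 = 23.69%

23.69


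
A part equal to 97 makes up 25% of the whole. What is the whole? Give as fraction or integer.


Given: 97 is 25% of the whole
Set up: 97 = 25/100 * whole
whole = 97 * 100 / 25
whole = 9700 / 25
whole = 388

388


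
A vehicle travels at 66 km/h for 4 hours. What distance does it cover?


Using distance = speed * time
Speed = 66 km/h
Time = 4 hours
Distance = 66 * 4
= 264 km

264


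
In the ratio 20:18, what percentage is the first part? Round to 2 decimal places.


Total parts = 20 + 18 = 38
First part fraction = 20/38
Percentage = (20/38) * 100
= 0.526316 * 100
= 52.63%

52.63


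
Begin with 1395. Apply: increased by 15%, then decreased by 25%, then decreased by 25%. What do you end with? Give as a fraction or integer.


Start: 1395
Step 1: increase by 15% => multiply by 115/100
  1395 * 115/100 = 6417/4
Step 2: decrease by 25% => multiply by 75/100
  6417/4 * 75/100 = 19251/16
Step 3: decrease by 25% => multiply by 75/100
  19251/16 * 75/100 = 57753/64
Final value = 57753/64

57753/64


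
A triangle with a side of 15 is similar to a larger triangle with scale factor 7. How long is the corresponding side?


Similar triangles have proportional sides
Scale factor = 7
Smaller side = 15
Corresponding larger side = 15 * 7
= 105

105


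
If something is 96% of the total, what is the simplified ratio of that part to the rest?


Part = 96%, Remainder = 4%
Ratio = 96:4
GCD(96, 4) = 4
Simplify: 24:1 = 24:1

24:1


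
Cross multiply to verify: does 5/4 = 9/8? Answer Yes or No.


Cross multiply to check 5/4 = 9/8
Left cross product: 5 * 8 = 40
Right cross product: 4 * 9 = 36
40 != 36
Not equal, so proportions differ => No

No


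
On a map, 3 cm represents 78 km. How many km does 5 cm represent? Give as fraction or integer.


Map scale: 3 cm = 78 km
Measured distance on map = 5 cm
Set up proportion: 5 * 78 / 3
= 390 / 3
= 130 km

130


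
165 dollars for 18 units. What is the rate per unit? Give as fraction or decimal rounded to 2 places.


Total dollars = 165
Number of units = 18
Unit rate = 165 / 18
= 9.17 dollars per unit

9.17


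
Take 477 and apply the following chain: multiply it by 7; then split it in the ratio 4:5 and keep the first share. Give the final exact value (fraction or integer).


Start with 477.
Step 1: Multiply by 7: 477 * 7 = 3339
Step 2: Split 4:5, first share = 3339 * 4/9 = 1484
Final result = 1484

1484


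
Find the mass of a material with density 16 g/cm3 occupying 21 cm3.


Using mass = density * volume
Density = 16 g/cm3
Volume = 21 cm3
Mass = 16 * 21
= 336 g

336


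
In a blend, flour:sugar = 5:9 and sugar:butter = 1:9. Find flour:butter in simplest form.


Given a:b = 5:9 and b:c = 1:9
Make b consistent. Multiply first ratio by 1: a:b = 5:9
Multiply second ratio by 9: b:c = 9:81
Now b = 9 in both, so a:b:c = 5:9:81
Therefore a:c = 5:81
Simplify by GCD: a:c = 5:81

5:81


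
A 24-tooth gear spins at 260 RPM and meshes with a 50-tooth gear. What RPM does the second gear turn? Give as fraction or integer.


Gear ratio: teeth_A * RPM_A = teeth_B * RPM_B
24 * 260 = 50 * RPM_B
6240 = 50 * RPM_B
RPM_B = 6240 / 50
RPM_B = 624/5

624/5


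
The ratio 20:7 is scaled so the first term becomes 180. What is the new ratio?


Original ratio: 20:7
First term target: 180
Scale factor = 180 / 20 = 9
Multiply second term: 7 * 9 = 63
Equivalent ratio = 180:63

180:63


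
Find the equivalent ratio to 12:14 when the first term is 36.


Original ratio: 12:14
First term target: 36
Scale factor = 36 / 12 = 3
Multiply second term: 14 * 3 = 42
Equivalent ratio = 36:42

36:42
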